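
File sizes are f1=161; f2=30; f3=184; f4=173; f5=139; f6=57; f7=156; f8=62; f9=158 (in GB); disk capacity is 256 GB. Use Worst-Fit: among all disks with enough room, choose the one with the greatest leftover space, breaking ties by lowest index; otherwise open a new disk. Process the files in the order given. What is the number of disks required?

disk 1: place f1 (161 GB), 95 GB left
disk 1: place f2 (30 GB), 65 GB left
disk 2: place f3 (184 GB), 72 GB left
disk 3: place f4 (173 GB), 83 GB left
disk 4: place f5 (139 GB), 117 GB left
disk 4: place f6 (57 GB), 60 GB left
disk 5: place f7 (156 GB), 100 GB left
disk 5: place f8 (62 GB), 38 GB left
disk 6: place f9 (158 GB), 98 GB left
Final disks: [161,30] [184] [173] [139,57] [156,62] [158].

6 disks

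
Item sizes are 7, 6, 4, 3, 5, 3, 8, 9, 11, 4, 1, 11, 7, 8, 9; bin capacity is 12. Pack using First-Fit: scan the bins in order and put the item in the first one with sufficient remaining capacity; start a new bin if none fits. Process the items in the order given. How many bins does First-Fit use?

10

7 → bin 1 (remaining 5)
6 → bin 2 (remaining 6)
4 → bin 1 (remaining 1)
3 → bin 2 (remaining 3)
5 → bin 3 (remaining 7)
3 → bin 2 (remaining 0)
8 → bin 4 (remaining 4)
9 → bin 5 (remaining 3)
11 → bin 6 (remaining 1)
4 → bin 3 (remaining 3)
1 → bin 1 (remaining 0)
11 → bin 7 (remaining 1)
7 → bin 8 (remaining 5)
8 → bin 9 (remaining 4)
9 → bin 10 (remaining 3)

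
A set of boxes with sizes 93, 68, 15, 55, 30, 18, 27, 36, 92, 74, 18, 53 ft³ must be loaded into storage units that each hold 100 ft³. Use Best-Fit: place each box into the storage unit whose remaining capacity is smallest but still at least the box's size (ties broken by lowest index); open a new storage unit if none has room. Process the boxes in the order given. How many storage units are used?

7

Put 93 ft³ in storage unit 1; 7 ft³ remain.
Put 68 ft³ in storage unit 2; 32 ft³ remain.
Put 15 ft³ in storage unit 2; 17 ft³ remain.
Put 55 ft³ in storage unit 3; 45 ft³ remain.
Put 30 ft³ in storage unit 3; 15 ft³ remain.
Put 18 ft³ in storage unit 4; 82 ft³ remain.
Put 27 ft³ in storage unit 4; 55 ft³ remain.
Put 36 ft³ in storage unit 4; 19 ft³ remain.
Put 92 ft³ in storage unit 5; 8 ft³ remain.
Put 74 ft³ in storage unit 6; 26 ft³ remain.
Put 18 ft³ in storage unit 4; 1 ft³ remain.
Put 53 ft³ in storage unit 7; 47 ft³ remain.
Final storage units: [93] [68,15] [55,30] [18,27,36,18] [92] [74] [53].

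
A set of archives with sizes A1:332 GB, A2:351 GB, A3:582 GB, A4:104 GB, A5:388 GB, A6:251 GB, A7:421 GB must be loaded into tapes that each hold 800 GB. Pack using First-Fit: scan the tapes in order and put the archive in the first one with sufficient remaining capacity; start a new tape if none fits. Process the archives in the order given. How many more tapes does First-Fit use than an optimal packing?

0

First-Fit: [332,351,104] [582] [388,251] [421] → 4 tapes.
Total size 2429 GB; any packing needs at least ⌈2429/800⌉ = 4 tapes.
So 4 is already optimal.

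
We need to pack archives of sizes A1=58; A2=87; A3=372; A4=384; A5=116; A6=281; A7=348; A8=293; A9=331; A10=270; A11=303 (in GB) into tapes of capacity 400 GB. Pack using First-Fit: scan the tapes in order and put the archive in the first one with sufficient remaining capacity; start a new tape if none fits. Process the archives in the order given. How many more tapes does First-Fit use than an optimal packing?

First-Fit: [58,87,116] [372] [384] [281] [348] [293] [331] [270] [303] → 9 tapes.
Total size 2843 GB; any packing needs at least ⌈2843/400⌉ = 8 tapes.
An optimal packing achieves that bound: [384] [372] [348] [331,58] [303,87] [293] [281,116] [270] → 8 tapes.
Excess: 9 − 8 = 1.

1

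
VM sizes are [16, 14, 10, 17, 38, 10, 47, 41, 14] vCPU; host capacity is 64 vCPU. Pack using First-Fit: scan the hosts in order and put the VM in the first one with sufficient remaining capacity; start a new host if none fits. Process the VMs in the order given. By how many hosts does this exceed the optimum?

First-Fit: [16,14,10,17] [38,10,14] [47] [41] → 4 hosts.
Total size 207 vCPU; any packing needs at least ⌈207/64⌉ = 4 hosts.
So 4 is already optimal.

0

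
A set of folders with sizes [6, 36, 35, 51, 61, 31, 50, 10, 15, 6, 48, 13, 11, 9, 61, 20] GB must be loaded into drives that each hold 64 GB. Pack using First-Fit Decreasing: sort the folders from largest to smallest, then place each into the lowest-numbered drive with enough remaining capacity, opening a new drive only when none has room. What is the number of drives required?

Sorted descending: 61, 61, 51, 50, 48, 36, 35, 31, 20, 15, 13, 11, 10, 9, 6, 6.
Put 61 GB in drive 1; 3 GB remain.
Put 61 GB in drive 2; 3 GB remain.
Put 51 GB in drive 3; 13 GB remain.
Put 50 GB in drive 4; 14 GB remain.
Put 48 GB in drive 5; 16 GB remain.
Put 36 GB in drive 6; 28 GB remain.
Put 35 GB in drive 7; 29 GB remain.
Put 31 GB in drive 8; 33 GB remain.
Put 20 GB in drive 6; 8 GB remain.
Put 15 GB in drive 5; 1 GB remain.
Put 13 GB in drive 3; 0 GB remain.
Put 11 GB in drive 4; 3 GB remain.
Put 10 GB in drive 7; 19 GB remain.
Put 9 GB in drive 7; 10 GB remain.
Put 6 GB in drive 6; 2 GB remain.
Put 6 GB in drive 7; 4 GB remain.
Final drives: [61] [61] [51,13] [50,11] [48,15] [36,20,6] [35,10,9,6] [31].

8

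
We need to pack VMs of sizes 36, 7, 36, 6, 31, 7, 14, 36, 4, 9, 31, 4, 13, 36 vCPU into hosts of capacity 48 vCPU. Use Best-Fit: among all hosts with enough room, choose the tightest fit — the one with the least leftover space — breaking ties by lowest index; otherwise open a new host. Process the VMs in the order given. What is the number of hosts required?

7 hosts

Put 36 vCPU in host 1; 12 vCPU remain.
Put 7 vCPU in host 1; 5 vCPU remain.
Put 36 vCPU in host 2; 12 vCPU remain.
Put 6 vCPU in host 2; 6 vCPU remain.
Put 31 vCPU in host 3; 17 vCPU remain.
Put 7 vCPU in host 3; 10 vCPU remain.
Put 14 vCPU in host 4; 34 vCPU remain.
Put 36 vCPU in host 5; 12 vCPU remain.
Put 4 vCPU in host 1; 1 vCPU remain.
Put 9 vCPU in host 3; 1 vCPU remain.
Put 31 vCPU in host 4; 3 vCPU remain.
Put 4 vCPU in host 2; 2 vCPU remain.
Put 13 vCPU in host 6; 35 vCPU remain.
Put 36 vCPU in host 7; 12 vCPU remain.
Final hosts: [36,7,4] [36,6,4] [31,7,9] [14,31] [36] [13] [36].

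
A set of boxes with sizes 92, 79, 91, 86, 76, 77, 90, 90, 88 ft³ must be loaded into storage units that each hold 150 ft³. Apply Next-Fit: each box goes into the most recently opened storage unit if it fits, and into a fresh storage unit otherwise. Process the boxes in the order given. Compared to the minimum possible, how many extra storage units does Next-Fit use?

0

Next-Fit: [92] [79] [91] [86] [76] [77] [90] [90] [88] → 9 storage units.
9 boxes exceed 75 ft³ (half the capacity), and no two of those can share a storage unit, so at least 9 storage units are needed.
So 9 is already optimal.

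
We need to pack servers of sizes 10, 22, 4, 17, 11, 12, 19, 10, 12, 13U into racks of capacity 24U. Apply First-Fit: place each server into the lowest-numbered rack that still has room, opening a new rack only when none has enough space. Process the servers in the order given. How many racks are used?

Put 10U in rack 1; 14U remain.
Put 22U in rack 2; 2U remain.
Put 4U in rack 1; 10U remain.
Put 17U in rack 3; 7U remain.
Put 11U in rack 4; 13U remain.
Put 12U in rack 4; 1U remain.
Put 19U in rack 5; 5U remain.
Put 10U in rack 1; 0U remain.
Put 12U in rack 6; 12U remain.
Put 13U in rack 7; 11U remain.

7 racks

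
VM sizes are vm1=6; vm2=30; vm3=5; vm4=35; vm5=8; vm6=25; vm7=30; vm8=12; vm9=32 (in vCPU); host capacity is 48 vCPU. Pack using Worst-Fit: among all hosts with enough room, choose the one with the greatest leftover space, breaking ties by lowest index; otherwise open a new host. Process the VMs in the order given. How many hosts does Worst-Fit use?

host 1: place vm1 (6 vCPU), 42 vCPU left
host 1: place vm2 (30 vCPU), 12 vCPU left
host 1: place vm3 (5 vCPU), 7 vCPU left
host 2: place vm4 (35 vCPU), 13 vCPU left
host 2: place vm5 (8 vCPU), 5 vCPU left
host 3: place vm6 (25 vCPU), 23 vCPU left
host 4: place vm7 (30 vCPU), 18 vCPU left
host 3: place vm8 (12 vCPU), 11 vCPU left
host 5: place vm9 (32 vCPU), 16 vCPU left

5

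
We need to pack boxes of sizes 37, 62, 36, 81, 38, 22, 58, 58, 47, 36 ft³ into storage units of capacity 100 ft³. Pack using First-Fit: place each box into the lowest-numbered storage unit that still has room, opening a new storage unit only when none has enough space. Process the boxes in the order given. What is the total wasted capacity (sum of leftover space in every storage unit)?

Put 37 ft³ in storage unit 1; 63 ft³ remain.
Put 62 ft³ in storage unit 1; 1 ft³ remain.
Put 36 ft³ in storage unit 2; 64 ft³ remain.
Put 81 ft³ in storage unit 3; 19 ft³ remain.
Put 38 ft³ in storage unit 2; 26 ft³ remain.
Put 22 ft³ in storage unit 2; 4 ft³ remain.
Put 58 ft³ in storage unit 4; 42 ft³ remain.
Put 58 ft³ in storage unit 5; 42 ft³ remain.
Put 47 ft³ in storage unit 6; 53 ft³ remain.
Put 36 ft³ in storage unit 4; 6 ft³ remain.
6 storage units × 100 ft³ = 600 ft³; used 475 ft³; unused 125 ft³.

125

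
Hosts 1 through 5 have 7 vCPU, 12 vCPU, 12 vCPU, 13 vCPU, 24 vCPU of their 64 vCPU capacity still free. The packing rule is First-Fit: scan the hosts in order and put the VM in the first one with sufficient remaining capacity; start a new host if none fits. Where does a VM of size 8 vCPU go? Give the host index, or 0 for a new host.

2

Hosts with room: host 2 (12 vCPU), host 3 (12 vCPU), host 4 (13 vCPU), host 5 (24 vCPU).
The first with room is host 2.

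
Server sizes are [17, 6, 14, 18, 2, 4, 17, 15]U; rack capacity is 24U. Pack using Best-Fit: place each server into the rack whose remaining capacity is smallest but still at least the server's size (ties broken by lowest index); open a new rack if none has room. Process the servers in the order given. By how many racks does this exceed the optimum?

Best-Fit: [17,6] [14] [18,2,4] [17] [15] → 5 racks.
5 servers exceed 12U (half the capacity), and no two of those can share a rack, so at least 5 racks are needed.
So 5 is already optimal.

0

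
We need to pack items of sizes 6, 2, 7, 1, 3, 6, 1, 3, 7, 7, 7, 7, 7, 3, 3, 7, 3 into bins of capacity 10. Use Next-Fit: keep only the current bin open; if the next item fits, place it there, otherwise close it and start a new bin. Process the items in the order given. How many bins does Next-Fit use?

10

bin 1: place 6, 4 left
bin 1: place 2, 2 left
bin 2: place 7, 3 left
bin 2: place 1, 2 left
bin 3: place 3, 7 left
bin 3: place 6, 1 left
bin 3: place 1, 0 left
bin 4: place 3, 7 left
bin 4: place 7, 0 left
bin 5: place 7, 3 left
bin 6: place 7, 3 left
bin 7: place 7, 3 left
bin 8: place 7, 3 left
bin 8: place 3, 0 left
bin 9: place 3, 7 left
bin 9: place 7, 0 left
bin 10: place 3, 7 left
Final bins: [6,2] [7,1] [3,6,1] [3,7] [7] [7] [7] [7,3] [3,7] [3].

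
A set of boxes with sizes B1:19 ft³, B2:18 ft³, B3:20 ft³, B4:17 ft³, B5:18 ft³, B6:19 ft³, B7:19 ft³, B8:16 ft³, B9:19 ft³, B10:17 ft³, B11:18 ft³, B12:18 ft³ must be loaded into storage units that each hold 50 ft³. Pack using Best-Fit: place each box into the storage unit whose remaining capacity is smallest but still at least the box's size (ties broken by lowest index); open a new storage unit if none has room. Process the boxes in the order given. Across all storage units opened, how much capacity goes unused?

82

Put B1 (19 ft³) in storage unit 1; 31 ft³ remain.
Put B2 (18 ft³) in storage unit 1; 13 ft³ remain.
Put B3 (20 ft³) in storage unit 2; 30 ft³ remain.
Put B4 (17 ft³) in storage unit 2; 13 ft³ remain.
Put B5 (18 ft³) in storage unit 3; 32 ft³ remain.
Put B6 (19 ft³) in storage unit 3; 13 ft³ remain.
Put B7 (19 ft³) in storage unit 4; 31 ft³ remain.
Put B8 (16 ft³) in storage unit 4; 15 ft³ remain.
Put B9 (19 ft³) in storage unit 5; 31 ft³ remain.
Put B10 (17 ft³) in storage unit 5; 14 ft³ remain.
Put B11 (18 ft³) in storage unit 6; 32 ft³ remain.
Put B12 (18 ft³) in storage unit 6; 14 ft³ remain.
6 storage units × 50 ft³ = 300 ft³; used 218 ft³; unused 82 ft³.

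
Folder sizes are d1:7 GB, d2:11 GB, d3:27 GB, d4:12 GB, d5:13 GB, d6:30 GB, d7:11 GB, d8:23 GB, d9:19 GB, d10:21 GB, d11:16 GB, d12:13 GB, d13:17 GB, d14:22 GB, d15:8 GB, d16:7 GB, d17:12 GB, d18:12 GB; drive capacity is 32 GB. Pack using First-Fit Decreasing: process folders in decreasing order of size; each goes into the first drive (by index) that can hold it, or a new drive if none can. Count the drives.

10

Sorted descending: 30, 27, 23, 22, 21, 19, 17, 16, 13, 13, 12, 12, 12, 11, 11, 8, 7, 7.
Put 30 GB in drive 1; 2 GB remain.
Put 27 GB in drive 2; 5 GB remain.
Put 23 GB in drive 3; 9 GB remain.
Put 22 GB in drive 4; 10 GB remain.
Put 21 GB in drive 5; 11 GB remain.
Put 19 GB in drive 6; 13 GB remain.
Put 17 GB in drive 7; 15 GB remain.
Put 16 GB in drive 8; 16 GB remain.
Put 13 GB in drive 6; 0 GB remain.
Put 13 GB in drive 7; 2 GB remain.
Put 12 GB in drive 8; 4 GB remain.
Put 12 GB in drive 9; 20 GB remain.
Put 12 GB in drive 9; 8 GB remain.
Put 11 GB in drive 5; 0 GB remain.
Put 11 GB in drive 10; 21 GB remain.
Put 8 GB in drive 3; 1 GB remain.
Put 7 GB in drive 4; 3 GB remain.
Put 7 GB in drive 9; 1 GB remain.
Final drives: [30] [27] [23,8] [22,7] [21,11] [19,13] [17,13] [16,12] [12,12,7] [11].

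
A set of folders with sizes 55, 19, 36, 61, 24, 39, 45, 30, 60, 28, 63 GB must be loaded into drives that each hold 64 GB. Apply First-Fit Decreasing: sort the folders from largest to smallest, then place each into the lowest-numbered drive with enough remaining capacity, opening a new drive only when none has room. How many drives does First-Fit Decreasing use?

Sorted descending: 63, 61, 60, 55, 45, 39, 36, 30, 28, 24, 19.
drive 1: place 63 GB, 1 GB left
drive 2: place 61 GB, 3 GB left
drive 3: place 60 GB, 4 GB left
drive 4: place 55 GB, 9 GB left
drive 5: place 45 GB, 19 GB left
drive 6: place 39 GB, 25 GB left
drive 7: place 36 GB, 28 GB left
drive 8: place 30 GB, 34 GB left
drive 7: place 28 GB, 0 GB left
drive 6: place 24 GB, 1 GB left
drive 5: place 19 GB, 0 GB left

8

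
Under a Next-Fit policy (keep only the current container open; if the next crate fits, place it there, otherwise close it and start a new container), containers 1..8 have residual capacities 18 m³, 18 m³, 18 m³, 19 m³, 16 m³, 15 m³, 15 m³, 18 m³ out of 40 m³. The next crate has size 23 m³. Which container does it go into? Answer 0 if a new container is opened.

0

Next-Fit only looks at container 8, which has 18 m³ free.
23 m³ does not fit, so a new container is opened.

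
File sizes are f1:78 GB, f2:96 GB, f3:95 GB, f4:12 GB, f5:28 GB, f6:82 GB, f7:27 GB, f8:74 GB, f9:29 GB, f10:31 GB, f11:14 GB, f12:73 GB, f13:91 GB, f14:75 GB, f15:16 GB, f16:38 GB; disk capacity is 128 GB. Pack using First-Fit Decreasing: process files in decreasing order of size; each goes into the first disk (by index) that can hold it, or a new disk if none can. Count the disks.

Sorted descending: 96, 95, 91, 82, 78, 75, 74, 73, 38, 31, 29, 28, 27, 16, 14, 12.
Put 96 GB in disk 1; 32 GB remain.
Put 95 GB in disk 2; 33 GB remain.
Put 91 GB in disk 3; 37 GB remain.
Put 82 GB in disk 4; 46 GB remain.
Put 78 GB in disk 5; 50 GB remain.
Put 75 GB in disk 6; 53 GB remain.
Put 74 GB in disk 7; 54 GB remain.
Put 73 GB in disk 8; 55 GB remain.
Put 38 GB in disk 4; 8 GB remain.
Put 31 GB in disk 1; 1 GB remain.
Put 29 GB in disk 2; 4 GB remain.
Put 28 GB in disk 3; 9 GB remain.
Put 27 GB in disk 5; 23 GB remain.
Put 16 GB in disk 5; 7 GB remain.
Put 14 GB in disk 6; 39 GB remain.
Put 12 GB in disk 6; 27 GB remain.
Final disks: [96,31] [95,29] [91,28] [82,38] [78,27,16] [75,14,12] [74] [73].

8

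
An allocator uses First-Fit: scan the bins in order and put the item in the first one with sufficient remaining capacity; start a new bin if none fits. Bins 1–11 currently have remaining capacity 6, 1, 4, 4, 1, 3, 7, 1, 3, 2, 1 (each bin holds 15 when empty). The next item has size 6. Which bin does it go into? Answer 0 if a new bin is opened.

1

Bins with room: bin 1 (6), bin 7 (7).
The first with room is bin 1.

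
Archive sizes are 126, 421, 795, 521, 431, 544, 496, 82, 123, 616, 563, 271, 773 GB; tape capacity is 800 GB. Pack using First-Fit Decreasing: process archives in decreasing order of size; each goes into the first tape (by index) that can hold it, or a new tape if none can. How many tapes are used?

9 tapes

Sorted descending: 795, 773, 616, 563, 544, 521, 496, 431, 421, 271, 126, 123, 82.
Put 795 GB in tape 1; 5 GB remain.
Put 773 GB in tape 2; 27 GB remain.
Put 616 GB in tape 3; 184 GB remain.
Put 563 GB in tape 4; 237 GB remain.
Put 544 GB in tape 5; 256 GB remain.
Put 521 GB in tape 6; 279 GB remain.
Put 496 GB in tape 7; 304 GB remain.
Put 431 GB in tape 8; 369 GB remain.
Put 421 GB in tape 9; 379 GB remain.
Put 271 GB in tape 6; 8 GB remain.
Put 126 GB in tape 3; 58 GB remain.
Put 123 GB in tape 4; 114 GB remain.
Put 82 GB in tape 4; 32 GB remain.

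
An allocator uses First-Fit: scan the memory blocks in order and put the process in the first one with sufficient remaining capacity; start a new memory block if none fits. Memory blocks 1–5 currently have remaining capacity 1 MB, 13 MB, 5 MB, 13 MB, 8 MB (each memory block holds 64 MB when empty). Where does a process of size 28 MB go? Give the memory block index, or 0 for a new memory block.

No memory block has ≥ 28 MB free, so a new memory block is opened.

0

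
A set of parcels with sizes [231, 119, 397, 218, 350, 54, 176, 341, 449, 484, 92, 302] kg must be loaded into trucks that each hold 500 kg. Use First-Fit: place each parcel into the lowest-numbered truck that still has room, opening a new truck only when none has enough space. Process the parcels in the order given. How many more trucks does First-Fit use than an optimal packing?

1

First-Fit: [231,119,54,92] [397] [218,176] [350] [341] [449] [484] [302] → 8 trucks.
Total size 3213 kg; any packing needs at least ⌈3213/500⌉ = 7 trucks.
An optimal packing achieves that bound: [484] [449] [397,92] [350,119] [341,54] [302,176] [231,218] → 7 trucks.
Excess: 8 − 7 = 1.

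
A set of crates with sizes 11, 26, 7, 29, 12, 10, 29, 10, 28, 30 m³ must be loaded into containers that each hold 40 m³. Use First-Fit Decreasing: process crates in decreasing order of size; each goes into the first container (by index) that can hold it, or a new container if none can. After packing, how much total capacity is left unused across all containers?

Sorted descending: 30, 29, 29, 28, 26, 12, 11, 10, 10, 7.
Put 30 m³ in container 1; 10 m³ remain.
Put 29 m³ in container 2; 11 m³ remain.
Put 29 m³ in container 3; 11 m³ remain.
Put 28 m³ in container 4; 12 m³ remain.
Put 26 m³ in container 5; 14 m³ remain.
Put 12 m³ in container 4; 0 m³ remain.
Put 11 m³ in container 2; 0 m³ remain.
Put 10 m³ in container 1; 0 m³ remain.
Put 10 m³ in container 3; 1 m³ remain.
Put 7 m³ in container 5; 7 m³ remain.
5 containers × 40 m³ = 200 m³; used 192 m³; unused 8 m³.

8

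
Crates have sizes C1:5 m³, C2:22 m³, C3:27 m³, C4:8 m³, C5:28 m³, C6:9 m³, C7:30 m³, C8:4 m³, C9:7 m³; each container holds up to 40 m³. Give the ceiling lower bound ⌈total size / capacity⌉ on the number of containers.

Total size = 5 + 22 + 27 + 8 + 28 + 9 + 30 + 4 + 7 = 140 m³.
⌈140 / 40⌉ = 4.

4 containers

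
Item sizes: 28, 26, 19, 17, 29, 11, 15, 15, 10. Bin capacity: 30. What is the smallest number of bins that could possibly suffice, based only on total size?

6 bins

Total size = 28 + 26 + 19 + 17 + 29 + 11 + 15 + 15 + 10 = 170.
⌈170 / 30⌉ = 6.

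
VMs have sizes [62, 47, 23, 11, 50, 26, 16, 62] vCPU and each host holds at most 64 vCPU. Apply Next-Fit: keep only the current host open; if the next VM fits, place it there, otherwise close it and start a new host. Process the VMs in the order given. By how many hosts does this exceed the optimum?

1

Next-Fit: [62] [47] [23,11] [50] [26,16] [62] → 6 hosts.
Total size 297 vCPU; any packing needs at least ⌈297/64⌉ = 5 hosts.
An optimal packing achieves that bound: [62] [62] [50,11] [47,16] [26,23] → 5 hosts.
Excess: 6 − 5 = 1.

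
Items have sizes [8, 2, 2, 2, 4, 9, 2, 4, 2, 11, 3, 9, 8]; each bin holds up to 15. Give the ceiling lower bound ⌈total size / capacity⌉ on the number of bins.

Total size = 8 + 2 + 2 + 2 + 4 + 9 + 2 + 4 + 2 + 11 + 3 + 9 + 8 = 66.
⌈66 / 15⌉ = 5.

5 bins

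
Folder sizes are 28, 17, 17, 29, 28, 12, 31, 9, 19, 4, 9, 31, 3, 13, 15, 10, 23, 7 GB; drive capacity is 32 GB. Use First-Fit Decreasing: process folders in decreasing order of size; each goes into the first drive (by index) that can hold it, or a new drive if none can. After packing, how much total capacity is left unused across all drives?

15

Sorted descending: 31, 31, 29, 28, 28, 23, 19, 17, 17, 15, 13, 12, 10, 9, 9, 7, 4, 3.
31 GB → drive 1 (remaining 1 GB)
31 GB → drive 2 (remaining 1 GB)
29 GB → drive 3 (remaining 3 GB)
28 GB → drive 4 (remaining 4 GB)
28 GB → drive 5 (remaining 4 GB)
23 GB → drive 6 (remaining 9 GB)
19 GB → drive 7 (remaining 13 GB)
17 GB → drive 8 (remaining 15 GB)
17 GB → drive 9 (remaining 15 GB)
15 GB → drive 8 (remaining 0 GB)
13 GB → drive 7 (remaining 0 GB)
12 GB → drive 9 (remaining 3 GB)
10 GB → drive 10 (remaining 22 GB)
9 GB → drive 6 (remaining 0 GB)
9 GB → drive 10 (remaining 13 GB)
7 GB → drive 10 (remaining 6 GB)
4 GB → drive 4 (remaining 0 GB)
3 GB → drive 3 (remaining 0 GB)
10 drives × 32 GB = 320 GB; used 305 GB; unused 15 GB.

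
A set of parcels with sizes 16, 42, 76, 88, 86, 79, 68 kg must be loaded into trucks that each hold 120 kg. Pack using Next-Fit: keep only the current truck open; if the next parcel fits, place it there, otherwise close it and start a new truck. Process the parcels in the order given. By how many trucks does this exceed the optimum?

Next-Fit: [16,42] [76] [88] [86] [79] [68] → 6 trucks.
5 parcels exceed 60 kg (half the capacity), and no two of those can share a truck, so at least 5 trucks are needed.
An optimal packing achieves that bound: [88,16] [86] [79] [76,42] [68] → 5 trucks.
Excess: 6 − 5 = 1.

1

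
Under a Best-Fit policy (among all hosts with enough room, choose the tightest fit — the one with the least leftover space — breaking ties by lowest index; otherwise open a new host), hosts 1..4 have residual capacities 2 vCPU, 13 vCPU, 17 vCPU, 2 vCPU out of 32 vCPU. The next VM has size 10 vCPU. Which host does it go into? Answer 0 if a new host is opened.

Hosts with room: host 2 (13 vCPU), host 3 (17 vCPU).
Tightest fit is host 2 with 13 vCPU free.

2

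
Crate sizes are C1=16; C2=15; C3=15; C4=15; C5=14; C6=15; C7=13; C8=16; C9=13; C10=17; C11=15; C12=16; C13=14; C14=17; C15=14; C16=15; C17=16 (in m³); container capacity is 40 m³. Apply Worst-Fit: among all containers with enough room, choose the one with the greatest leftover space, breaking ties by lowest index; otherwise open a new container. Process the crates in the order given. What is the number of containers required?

9

Put C1 (16 m³) in container 1; 24 m³ remain.
Put C2 (15 m³) in container 1; 9 m³ remain.
Put C3 (15 m³) in container 2; 25 m³ remain.
Put C4 (15 m³) in container 2; 10 m³ remain.
Put C5 (14 m³) in container 3; 26 m³ remain.
Put C6 (15 m³) in container 3; 11 m³ remain.
Put C7 (13 m³) in container 4; 27 m³ remain.
Put C8 (16 m³) in container 4; 11 m³ remain.
Put C9 (13 m³) in container 5; 27 m³ remain.
Put C10 (17 m³) in container 5; 10 m³ remain.
Put C11 (15 m³) in container 6; 25 m³ remain.
Put C12 (16 m³) in container 6; 9 m³ remain.
Put C13 (14 m³) in container 7; 26 m³ remain.
Put C14 (17 m³) in container 7; 9 m³ remain.
Put C15 (14 m³) in container 8; 26 m³ remain.
Put C16 (15 m³) in container 8; 11 m³ remain.
Put C17 (16 m³) in container 9; 24 m³ remain.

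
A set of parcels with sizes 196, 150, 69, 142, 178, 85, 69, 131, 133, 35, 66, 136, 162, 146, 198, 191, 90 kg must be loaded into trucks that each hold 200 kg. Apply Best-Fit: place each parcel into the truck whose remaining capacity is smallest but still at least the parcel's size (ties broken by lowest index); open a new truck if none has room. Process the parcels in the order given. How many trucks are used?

196 kg → truck 1 (remaining 4 kg)
150 kg → truck 2 (remaining 50 kg)
69 kg → truck 3 (remaining 131 kg)
142 kg → truck 4 (remaining 58 kg)
178 kg → truck 5 (remaining 22 kg)
85 kg → truck 3 (remaining 46 kg)
69 kg → truck 6 (remaining 131 kg)
131 kg → truck 6 (remaining 0 kg)
133 kg → truck 7 (remaining 67 kg)
35 kg → truck 3 (remaining 11 kg)
66 kg → truck 7 (remaining 1 kg)
136 kg → truck 8 (remaining 64 kg)
162 kg → truck 9 (remaining 38 kg)
146 kg → truck 10 (remaining 54 kg)
198 kg → truck 11 (remaining 2 kg)
191 kg → truck 12 (remaining 9 kg)
90 kg → truck 13 (remaining 110 kg)

13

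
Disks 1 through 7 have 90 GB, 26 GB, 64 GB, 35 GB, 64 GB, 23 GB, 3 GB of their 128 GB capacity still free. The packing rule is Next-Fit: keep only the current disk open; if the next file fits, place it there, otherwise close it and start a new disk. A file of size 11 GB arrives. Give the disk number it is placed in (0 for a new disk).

Next-Fit only looks at disk 7, which has 3 GB free.
11 GB does not fit, so a new disk is opened.

0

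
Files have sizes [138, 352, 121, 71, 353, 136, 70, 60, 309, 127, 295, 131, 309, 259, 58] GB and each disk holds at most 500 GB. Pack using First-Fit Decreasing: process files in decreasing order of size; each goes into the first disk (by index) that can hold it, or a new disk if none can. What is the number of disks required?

6 disks

Sorted descending: 353, 352, 309, 309, 295, 259, 138, 136, 131, 127, 121, 71, 70, 60, 58.
353 GB → disk 1 (remaining 147 GB)
352 GB → disk 2 (remaining 148 GB)
309 GB → disk 3 (remaining 191 GB)
309 GB → disk 4 (remaining 191 GB)
295 GB → disk 5 (remaining 205 GB)
259 GB → disk 6 (remaining 241 GB)
138 GB → disk 1 (remaining 9 GB)
136 GB → disk 2 (remaining 12 GB)
131 GB → disk 3 (remaining 60 GB)
127 GB → disk 4 (remaining 64 GB)
121 GB → disk 5 (remaining 84 GB)
71 GB → disk 5 (remaining 13 GB)
70 GB → disk 6 (remaining 171 GB)
60 GB → disk 3 (remaining 0 GB)
58 GB → disk 4 (remaining 6 GB)
Final disks: [353,138] [352,136] [309,131,60] [309,127,58] [295,121,71] [259,70].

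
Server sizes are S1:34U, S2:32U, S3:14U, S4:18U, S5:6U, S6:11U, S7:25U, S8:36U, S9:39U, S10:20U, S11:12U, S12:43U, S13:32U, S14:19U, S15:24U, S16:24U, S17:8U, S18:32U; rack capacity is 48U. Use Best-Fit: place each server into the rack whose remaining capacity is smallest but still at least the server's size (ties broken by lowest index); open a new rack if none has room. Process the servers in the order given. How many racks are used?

10 racks

S1 (34U) → rack 1 (remaining 14U)
S2 (32U) → rack 2 (remaining 16U)
S3 (14U) → rack 1 (remaining 0U)
S4 (18U) → rack 3 (remaining 30U)
S5 (6U) → rack 2 (remaining 10U)
S6 (11U) → rack 3 (remaining 19U)
S7 (25U) → rack 4 (remaining 23U)
S8 (36U) → rack 5 (remaining 12U)
S9 (39U) → rack 6 (remaining 9U)
S10 (20U) → rack 4 (remaining 3U)
S11 (12U) → rack 5 (remaining 0U)
S12 (43U) → rack 7 (remaining 5U)
S13 (32U) → rack 8 (remaining 16U)
S14 (19U) → rack 3 (remaining 0U)
S15 (24U) → rack 9 (remaining 24U)
S16 (24U) → rack 9 (remaining 0U)
S17 (8U) → rack 6 (remaining 1U)
S18 (32U) → rack 10 (remaining 16U)
Final racks: [34,14] [32,6] [18,11,19] [25,20] [36,12] [39,8] [43] [32] [24,24] [32].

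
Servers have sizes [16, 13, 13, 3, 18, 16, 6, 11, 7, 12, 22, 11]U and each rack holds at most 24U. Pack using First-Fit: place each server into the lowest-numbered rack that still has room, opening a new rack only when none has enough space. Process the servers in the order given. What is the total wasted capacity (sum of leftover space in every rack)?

Put 16U in rack 1; 8U remain.
Put 13U in rack 2; 11U remain.
Put 13U in rack 3; 11U remain.
Put 3U in rack 1; 5U remain.
Put 18U in rack 4; 6U remain.
Put 16U in rack 5; 8U remain.
Put 6U in rack 2; 5U remain.
Put 11U in rack 3; 0U remain.
Put 7U in rack 5; 1U remain.
Put 12U in rack 6; 12U remain.
Put 22U in rack 7; 2U remain.
Put 11U in rack 6; 1U remain.
7 racks × 24U = 168U; used 148U; unused 20U.

20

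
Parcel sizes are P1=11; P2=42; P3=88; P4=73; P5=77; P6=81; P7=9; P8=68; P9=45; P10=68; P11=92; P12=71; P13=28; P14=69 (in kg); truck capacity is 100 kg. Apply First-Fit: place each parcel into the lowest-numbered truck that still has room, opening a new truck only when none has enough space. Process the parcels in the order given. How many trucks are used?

11

Put P1 (11 kg) in truck 1; 89 kg remain.
Put P2 (42 kg) in truck 1; 47 kg remain.
Put P3 (88 kg) in truck 2; 12 kg remain.
Put P4 (73 kg) in truck 3; 27 kg remain.
Put P5 (77 kg) in truck 4; 23 kg remain.
Put P6 (81 kg) in truck 5; 19 kg remain.
Put P7 (9 kg) in truck 1; 38 kg remain.
Put P8 (68 kg) in truck 6; 32 kg remain.
Put P9 (45 kg) in truck 7; 55 kg remain.
Put P10 (68 kg) in truck 8; 32 kg remain.
Put P11 (92 kg) in truck 9; 8 kg remain.
Put P12 (71 kg) in truck 10; 29 kg remain.
Put P13 (28 kg) in truck 1; 10 kg remain.
Put P14 (69 kg) in truck 11; 31 kg remain.
Final trucks: [11,42,9,28] [88] [73] [77] [81] [68] [45] [68] [92] [71] [69].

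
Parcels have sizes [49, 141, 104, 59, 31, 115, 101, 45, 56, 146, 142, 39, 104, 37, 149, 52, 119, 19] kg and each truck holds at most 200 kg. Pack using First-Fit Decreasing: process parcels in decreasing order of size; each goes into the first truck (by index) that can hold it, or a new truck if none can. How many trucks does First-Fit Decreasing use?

Sorted descending: 149, 146, 142, 141, 119, 115, 104, 104, 101, 59, 56, 52, 49, 45, 39, 37, 31, 19.
Put 149 kg in truck 1; 51 kg remain.
Put 146 kg in truck 2; 54 kg remain.
Put 142 kg in truck 3; 58 kg remain.
Put 141 kg in truck 4; 59 kg remain.
Put 119 kg in truck 5; 81 kg remain.
Put 115 kg in truck 6; 85 kg remain.
Put 104 kg in truck 7; 96 kg remain.
Put 104 kg in truck 8; 96 kg remain.
Put 101 kg in truck 9; 99 kg remain.
Put 59 kg in truck 4; 0 kg remain.
Put 56 kg in truck 3; 2 kg remain.
Put 52 kg in truck 2; 2 kg remain.
Put 49 kg in truck 1; 2 kg remain.
Put 45 kg in truck 5; 36 kg remain.
Put 39 kg in truck 6; 46 kg remain.
Put 37 kg in truck 6; 9 kg remain.
Put 31 kg in truck 5; 5 kg remain.
Put 19 kg in truck 7; 77 kg remain.

9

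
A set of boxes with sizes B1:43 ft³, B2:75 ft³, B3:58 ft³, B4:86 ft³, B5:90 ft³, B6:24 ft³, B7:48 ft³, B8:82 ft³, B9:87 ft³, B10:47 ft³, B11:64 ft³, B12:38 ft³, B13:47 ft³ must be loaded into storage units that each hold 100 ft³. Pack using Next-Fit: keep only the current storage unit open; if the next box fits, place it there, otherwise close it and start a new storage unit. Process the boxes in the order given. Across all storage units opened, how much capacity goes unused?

311

B1 (43 ft³) → storage unit 1 (remaining 57 ft³)
B2 (75 ft³) → storage unit 2 (remaining 25 ft³)
B3 (58 ft³) → storage unit 3 (remaining 42 ft³)
B4 (86 ft³) → storage unit 4 (remaining 14 ft³)
B5 (90 ft³) → storage unit 5 (remaining 10 ft³)
B6 (24 ft³) → storage unit 6 (remaining 76 ft³)
B7 (48 ft³) → storage unit 6 (remaining 28 ft³)
B8 (82 ft³) → storage unit 7 (remaining 18 ft³)
B9 (87 ft³) → storage unit 8 (remaining 13 ft³)
B10 (47 ft³) → storage unit 9 (remaining 53 ft³)
B11 (64 ft³) → storage unit 10 (remaining 36 ft³)
B12 (38 ft³) → storage unit 11 (remaining 62 ft³)
B13 (47 ft³) → storage unit 11 (remaining 15 ft³)
11 storage units × 100 ft³ = 1100 ft³; used 789 ft³; unused 311 ft³.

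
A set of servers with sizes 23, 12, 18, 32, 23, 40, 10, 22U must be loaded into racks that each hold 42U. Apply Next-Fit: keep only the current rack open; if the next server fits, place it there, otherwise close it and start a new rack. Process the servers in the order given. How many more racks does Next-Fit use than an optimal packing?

Next-Fit: [23,12] [18] [32] [23] [40] [10,22] → 6 racks.
Total size 180U; any packing needs at least ⌈180/42⌉ = 5 racks.
An optimal packing achieves that bound: [40] [32,10] [23,18] [23,12] [22] → 5 racks.
Excess: 6 − 5 = 1.

1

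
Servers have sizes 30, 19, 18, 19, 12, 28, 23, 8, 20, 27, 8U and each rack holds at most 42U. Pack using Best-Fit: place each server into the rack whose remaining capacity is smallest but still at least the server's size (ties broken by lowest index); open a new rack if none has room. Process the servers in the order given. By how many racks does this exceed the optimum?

Best-Fit: [30,12] [19,18] [19,23] [28,8] [20] [27,8] → 6 racks.
Total size 212U; any packing needs at least ⌈212/42⌉ = 6 racks.
So 6 is already optimal.

0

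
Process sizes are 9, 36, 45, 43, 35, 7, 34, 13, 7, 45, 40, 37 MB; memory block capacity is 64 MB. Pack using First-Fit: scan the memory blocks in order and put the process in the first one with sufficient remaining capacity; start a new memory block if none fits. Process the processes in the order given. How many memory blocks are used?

9 MB → memory block 1 (remaining 55 MB)
36 MB → memory block 1 (remaining 19 MB)
45 MB → memory block 2 (remaining 19 MB)
43 MB → memory block 3 (remaining 21 MB)
35 MB → memory block 4 (remaining 29 MB)
7 MB → memory block 1 (remaining 12 MB)
34 MB → memory block 5 (remaining 30 MB)
13 MB → memory block 2 (remaining 6 MB)
7 MB → memory block 1 (remaining 5 MB)
45 MB → memory block 6 (remaining 19 MB)
40 MB → memory block 7 (remaining 24 MB)
37 MB → memory block 8 (remaining 27 MB)

8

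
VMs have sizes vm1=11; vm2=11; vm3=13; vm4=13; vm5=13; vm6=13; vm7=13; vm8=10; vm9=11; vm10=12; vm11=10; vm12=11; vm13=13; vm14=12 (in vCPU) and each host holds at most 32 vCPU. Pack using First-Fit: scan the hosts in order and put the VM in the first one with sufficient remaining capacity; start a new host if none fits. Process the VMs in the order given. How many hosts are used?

host 1: place vm1 (11 vCPU), 21 vCPU left
host 1: place vm2 (11 vCPU), 10 vCPU left
host 2: place vm3 (13 vCPU), 19 vCPU left
host 2: place vm4 (13 vCPU), 6 vCPU left
host 3: place vm5 (13 vCPU), 19 vCPU left
host 3: place vm6 (13 vCPU), 6 vCPU left
host 4: place vm7 (13 vCPU), 19 vCPU left
host 1: place vm8 (10 vCPU), 0 vCPU left
host 4: place vm9 (11 vCPU), 8 vCPU left
host 5: place vm10 (12 vCPU), 20 vCPU left
host 5: place vm11 (10 vCPU), 10 vCPU left
host 6: place vm12 (11 vCPU), 21 vCPU left
host 6: place vm13 (13 vCPU), 8 vCPU left
host 7: place vm14 (12 vCPU), 20 vCPU left
Final hosts: [11,11,10] [13,13] [13,13] [13,11] [12,10] [11,13] [12].

7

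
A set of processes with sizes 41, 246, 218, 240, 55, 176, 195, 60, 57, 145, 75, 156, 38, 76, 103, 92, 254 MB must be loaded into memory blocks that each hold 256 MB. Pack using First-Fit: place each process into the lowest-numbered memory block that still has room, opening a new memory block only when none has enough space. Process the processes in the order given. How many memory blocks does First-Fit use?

10

41 MB → memory block 1 (remaining 215 MB)
246 MB → memory block 2 (remaining 10 MB)
218 MB → memory block 3 (remaining 38 MB)
240 MB → memory block 4 (remaining 16 MB)
55 MB → memory block 1 (remaining 160 MB)
176 MB → memory block 5 (remaining 80 MB)
195 MB → memory block 6 (remaining 61 MB)
60 MB → memory block 1 (remaining 100 MB)
57 MB → memory block 1 (remaining 43 MB)
145 MB → memory block 7 (remaining 111 MB)
75 MB → memory block 5 (remaining 5 MB)
156 MB → memory block 8 (remaining 100 MB)
38 MB → memory block 1 (remaining 5 MB)
76 MB → memory block 7 (remaining 35 MB)
103 MB → memory block 9 (remaining 153 MB)
92 MB → memory block 8 (remaining 8 MB)
254 MB → memory block 10 (remaining 2 MB)
Final memory blocks: [41,55,60,57,38] [246] [218] [240] [176,75] [195] [145,76] [156,92] [103] [254].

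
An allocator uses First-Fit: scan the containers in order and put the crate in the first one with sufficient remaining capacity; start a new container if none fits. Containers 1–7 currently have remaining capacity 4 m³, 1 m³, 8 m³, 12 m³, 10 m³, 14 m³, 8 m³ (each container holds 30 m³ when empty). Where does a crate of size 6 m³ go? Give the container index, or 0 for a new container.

3

Containers with room: container 3 (8 m³), container 4 (12 m³), container 5 (10 m³), container 6 (14 m³), container 7 (8 m³).
The first with room is container 3.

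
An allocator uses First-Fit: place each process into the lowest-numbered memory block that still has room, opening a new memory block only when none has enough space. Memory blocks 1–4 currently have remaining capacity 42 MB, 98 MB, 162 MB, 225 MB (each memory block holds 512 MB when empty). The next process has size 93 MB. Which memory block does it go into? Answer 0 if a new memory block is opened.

2

Memory blocks with room: memory block 2 (98 MB), memory block 3 (162 MB), memory block 4 (225 MB).
The first with room is memory block 2.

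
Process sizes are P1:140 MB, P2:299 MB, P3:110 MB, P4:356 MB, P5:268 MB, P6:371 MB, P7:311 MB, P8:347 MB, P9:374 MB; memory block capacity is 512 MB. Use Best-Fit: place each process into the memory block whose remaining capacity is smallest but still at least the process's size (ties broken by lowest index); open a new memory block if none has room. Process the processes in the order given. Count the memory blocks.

memory block 1: place P1 (140 MB), 372 MB left
memory block 1: place P2 (299 MB), 73 MB left
memory block 2: place P3 (110 MB), 402 MB left
memory block 2: place P4 (356 MB), 46 MB left
memory block 3: place P5 (268 MB), 244 MB left
memory block 4: place P6 (371 MB), 141 MB left
memory block 5: place P7 (311 MB), 201 MB left
memory block 6: place P8 (347 MB), 165 MB left
memory block 7: place P9 (374 MB), 138 MB left

7 memory blocks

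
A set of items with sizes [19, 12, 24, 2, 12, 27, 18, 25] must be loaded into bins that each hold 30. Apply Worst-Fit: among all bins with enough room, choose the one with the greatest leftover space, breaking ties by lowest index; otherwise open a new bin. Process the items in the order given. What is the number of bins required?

6 bins

19 → bin 1 (remaining 11)
12 → bin 2 (remaining 18)
24 → bin 3 (remaining 6)
2 → bin 2 (remaining 16)
12 → bin 2 (remaining 4)
27 → bin 4 (remaining 3)
18 → bin 5 (remaining 12)
25 → bin 6 (remaining 5)
Final bins: [19] [12,2,12] [24] [27] [18] [25].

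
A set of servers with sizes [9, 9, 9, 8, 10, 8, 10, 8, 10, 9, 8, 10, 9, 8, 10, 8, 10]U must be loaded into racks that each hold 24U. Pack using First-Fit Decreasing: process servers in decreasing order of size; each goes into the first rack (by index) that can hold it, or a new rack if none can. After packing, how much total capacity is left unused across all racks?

Sorted descending: 10, 10, 10, 10, 10, 10, 9, 9, 9, 9, 9, 8, 8, 8, 8, 8, 8.
rack 1: place 10U, 14U left
rack 1: place 10U, 4U left
rack 2: place 10U, 14U left
rack 2: place 10U, 4U left
rack 3: place 10U, 14U left
rack 3: place 10U, 4U left
rack 4: place 9U, 15U left
rack 4: place 9U, 6U left
rack 5: place 9U, 15U left
rack 5: place 9U, 6U left
rack 6: place 9U, 15U left
rack 6: place 8U, 7U left
rack 7: place 8U, 16U left
rack 7: place 8U, 8U left
rack 7: place 8U, 0U left
rack 8: place 8U, 16U left
rack 8: place 8U, 8U left
8 racks × 24U = 192U; used 153U; unused 39U.

39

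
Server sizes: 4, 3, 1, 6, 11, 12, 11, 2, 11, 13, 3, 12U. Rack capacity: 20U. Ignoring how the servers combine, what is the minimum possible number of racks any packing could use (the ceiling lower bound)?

5

Total size = 4 + 3 + 1 + 6 + 11 + 12 + 11 + 2 + 11 + 13 + 3 + 12 = 89U.
⌈89 / 20⌉ = 5.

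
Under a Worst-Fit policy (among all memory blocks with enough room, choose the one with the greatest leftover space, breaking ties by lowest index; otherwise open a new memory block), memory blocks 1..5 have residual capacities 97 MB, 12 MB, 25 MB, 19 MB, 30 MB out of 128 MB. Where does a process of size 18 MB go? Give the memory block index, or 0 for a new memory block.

1

Memory blocks with room: memory block 1 (97 MB), memory block 3 (25 MB), memory block 4 (19 MB), memory block 5 (30 MB).
Most room is memory block 1 with 97 MB free.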